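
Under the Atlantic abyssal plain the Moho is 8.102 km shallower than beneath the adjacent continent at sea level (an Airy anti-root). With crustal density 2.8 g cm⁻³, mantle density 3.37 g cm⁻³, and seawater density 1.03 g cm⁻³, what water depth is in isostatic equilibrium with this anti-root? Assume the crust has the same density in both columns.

2.61 km

Replacing a thickness d of crust by seawater at the top must be balanced by replacing crust with mantle at the base: d (ρ_c − ρ_w) = a (ρ_m − ρ_c).
d = a (ρ_m − ρ_c)/(ρ_c − ρ_w) = 8.102 km × 0.57/1.77 = 2.61 km.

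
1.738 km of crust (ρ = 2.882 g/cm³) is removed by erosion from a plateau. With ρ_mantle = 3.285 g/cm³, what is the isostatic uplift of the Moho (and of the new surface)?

1.52 km

Unloading: uplift u = e ρ_c/ρ_m = 1.738 km × 2.882/3.285 = 1.52 km.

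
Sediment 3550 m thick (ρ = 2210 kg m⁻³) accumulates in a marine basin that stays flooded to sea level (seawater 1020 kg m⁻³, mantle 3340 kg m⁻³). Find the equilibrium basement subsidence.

Submarine loading: the sediment displaces seawater, and the subsidence is in turn flooded, so s (ρ_m − ρ_w) = t (ρ_sed − ρ_w).
s = 3550 m × (2210 − 1020) / (3340 − 1020) = 1820 m.

1820 m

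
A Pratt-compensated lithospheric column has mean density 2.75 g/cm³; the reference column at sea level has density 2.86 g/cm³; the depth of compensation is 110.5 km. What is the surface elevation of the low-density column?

4.42 km

ρ_ref D = ρ (D + h) → h = D (ρ_ref − ρ)/ρ.
h = 110.5 km × (2.86 − 2.75)/2.75 = 4.42 km.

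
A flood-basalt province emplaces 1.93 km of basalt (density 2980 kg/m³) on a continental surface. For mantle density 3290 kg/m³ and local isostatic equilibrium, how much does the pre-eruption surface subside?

Subaerial loading: s = t ρ_load / ρ_m.
s = 1.93 km × 2980/3290 = 1.75 km.

1.75 km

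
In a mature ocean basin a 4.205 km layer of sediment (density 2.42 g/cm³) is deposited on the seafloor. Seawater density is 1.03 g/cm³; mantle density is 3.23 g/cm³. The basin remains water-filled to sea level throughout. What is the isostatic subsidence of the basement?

Submarine loading: the sediment displaces seawater, and the subsidence is in turn flooded, so s (ρ_m − ρ_w) = t (ρ_sed − ρ_w).
s = 4.205 km × (2.42 − 1.03) / (3.23 − 1.03) = 2.66 km.

2.66 km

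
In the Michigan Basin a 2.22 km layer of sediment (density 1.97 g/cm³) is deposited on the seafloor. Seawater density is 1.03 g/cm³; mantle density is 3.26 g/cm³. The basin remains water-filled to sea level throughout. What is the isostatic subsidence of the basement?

Submarine loading: the sediment displaces seawater, and the subsidence is in turn flooded, so s (ρ_m − ρ_w) = t (ρ_sed − ρ_w).
s = 2.22 km × (1.97 − 1.03) / (3.26 − 1.03) = 0.936 km.

0.936 km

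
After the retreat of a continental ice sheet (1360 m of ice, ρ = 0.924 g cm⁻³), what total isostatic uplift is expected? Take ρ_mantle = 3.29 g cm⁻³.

Removing the load lets mantle flow back in; uplift u satisfies ρ_ice t = ρ_m u.
u = t ρ_ice/ρ_m = 1360 m × 0.924/3.29 = 382 m.

382 m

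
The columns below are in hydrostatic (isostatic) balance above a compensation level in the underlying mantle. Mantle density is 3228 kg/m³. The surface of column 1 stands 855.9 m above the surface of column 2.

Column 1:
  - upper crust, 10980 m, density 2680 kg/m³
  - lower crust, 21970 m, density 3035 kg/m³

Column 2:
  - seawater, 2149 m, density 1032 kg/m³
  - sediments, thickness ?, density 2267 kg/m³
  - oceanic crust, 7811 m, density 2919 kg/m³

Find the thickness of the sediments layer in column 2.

Take the compensation level at the base of the deeper column (depth z_c below the surface of column 1) and equate Σ ρ_i t_i down to z_c; mantle fills any gap and the z_c terms cancel.
Column 1: 10980×2680 + 21970×3035 + (z_c − 32950)×3228
Column 2: 855.9×0 + 2149×1032 + x×2267 + 7811×2919 + (z_c − 855.9 − 9960 − x)×3228
The z_c×3228 term appears on both sides and cancels. Collect the known terms of each column as K = Σ(ρt)_known − 3228 × (depth of known layers): K_1 = 96105350 − 3228×32950 = −10257250; K_2 = 25018077 − 3228×(855.9 + 9960) = −9895648.2.
Balance: K_1 = K_2 − x×(3228 − 2267), so x = (K_2 − K_1)/(3228 − 2267) = 361602/961 = 376 m.

376 m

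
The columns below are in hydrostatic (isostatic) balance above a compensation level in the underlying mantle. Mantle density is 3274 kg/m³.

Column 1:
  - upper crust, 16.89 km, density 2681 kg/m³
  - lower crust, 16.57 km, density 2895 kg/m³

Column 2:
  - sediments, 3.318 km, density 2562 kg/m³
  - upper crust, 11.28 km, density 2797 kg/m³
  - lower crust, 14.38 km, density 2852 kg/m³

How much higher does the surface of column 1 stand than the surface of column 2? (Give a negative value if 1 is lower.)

For any compensation level in the mantle, the mantle terms cancel and isostasy reduces to e = (Σt_1 − Σt_2) − (Σ(ρt)_1 − Σ(ρt)_2) / ρ_m.
Σt_1 = 33.46 km; Σt_2 = 28.978 km; Σ(ρt)_1 = 93252.24; Σ(ρt)_2 = 81062.636 (in km·kg/m³).
e = (33.46 − 28.978) − (93252.24 − 81062.636) / 3274 = 0.759 km.

0.759 km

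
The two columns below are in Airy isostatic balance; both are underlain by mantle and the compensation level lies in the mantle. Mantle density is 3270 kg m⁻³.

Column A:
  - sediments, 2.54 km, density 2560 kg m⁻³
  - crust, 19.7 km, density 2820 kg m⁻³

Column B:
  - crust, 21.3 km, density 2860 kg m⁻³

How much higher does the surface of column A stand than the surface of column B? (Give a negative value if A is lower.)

0.592 km

For any compensation level in the mantle, the mantle terms cancel and isostasy reduces to e = (Σt_A − Σt_B) − (Σ(ρt)_A − Σ(ρt)_B) / ρ_m.
Σt_A = 22.24 km; Σt_B = 21.3 km; Σ(ρt)_A = 62056.4; Σ(ρt)_B = 60918 (in km·kg m⁻³).
e = (22.24 − 21.3) − (62056.4 − 60918) / 3270 = 0.592 km.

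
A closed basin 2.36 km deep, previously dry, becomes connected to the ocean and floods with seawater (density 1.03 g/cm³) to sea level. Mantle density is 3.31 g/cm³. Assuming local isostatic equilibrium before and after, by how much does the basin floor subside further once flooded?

1.07 km

After flooding the water column is d + s deep. Its weight must equal the weight of mantle displaced by the extra subsidence s: (d + s) ρ_w = s ρ_m.
s = d ρ_w / (ρ_m − ρ_w) = 2.36 km × 1.03/(3.31 − 1.03) = 1.07 km.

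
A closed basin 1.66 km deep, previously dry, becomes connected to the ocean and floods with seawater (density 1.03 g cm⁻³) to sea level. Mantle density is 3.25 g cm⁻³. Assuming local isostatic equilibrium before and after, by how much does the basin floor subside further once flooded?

0.77 km

After flooding the water column is d + s deep. Its weight must equal the weight of mantle displaced by the extra subsidence s: (d + s) ρ_w = s ρ_m.
s = d ρ_w / (ρ_m − ρ_w) = 1.66 km × 1.03/(3.25 − 1.03) = 0.77 km.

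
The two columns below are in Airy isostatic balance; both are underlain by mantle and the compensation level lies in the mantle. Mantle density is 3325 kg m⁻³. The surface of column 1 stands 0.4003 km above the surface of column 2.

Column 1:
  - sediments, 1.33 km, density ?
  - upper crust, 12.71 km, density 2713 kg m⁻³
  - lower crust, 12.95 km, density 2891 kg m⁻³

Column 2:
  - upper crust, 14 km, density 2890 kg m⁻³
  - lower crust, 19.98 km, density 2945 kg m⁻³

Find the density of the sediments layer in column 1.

2110 kg m⁻³

Take the compensation level at the base of the deeper column (depth z_c below the surface of column 1) and equate Σ ρ_i t_i down to z_c; mantle fills any gap and the z_c terms cancel.
Column 1: 1.33×ρ + 12.71×2713 + 12.95×2891 + (z_c − 26.99)×3325
Column 2: 0.4003×0 + 14×2890 + 19.98×2945 + (z_c − 0.4003 − 33.98)×3325
The z_c×3325 term appears on both sides and cancels. Collect the known terms of each column as K = Σ(ρt)_known − 3325 × (depth of known layers): K_1 = 71920.68 − 3325×26.99 = −17821.07; K_2 = 99301.1 − 3325×(0.4003 + 33.98) = −15013.3975.
Balance: K_1 + 1.33×ρ = K_2, so ρ = (K_2 − K_1)/1.33 = 2807.67/1.33 = 2110 kg m⁻³.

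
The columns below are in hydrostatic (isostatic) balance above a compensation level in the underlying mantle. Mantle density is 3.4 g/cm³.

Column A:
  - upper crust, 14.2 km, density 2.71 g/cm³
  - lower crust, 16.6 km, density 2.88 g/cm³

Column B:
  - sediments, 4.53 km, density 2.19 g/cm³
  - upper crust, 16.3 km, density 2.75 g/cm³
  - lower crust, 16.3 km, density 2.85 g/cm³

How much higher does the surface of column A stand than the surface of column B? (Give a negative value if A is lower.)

−1.94 km

For any compensation level in the mantle, the mantle terms cancel and isostasy reduces to e = (Σt_A − Σt_B) − (Σ(ρt)_A − Σ(ρt)_B) / ρ_m.
Σt_A = 30.8 km; Σt_B = 37.13 km; Σ(ρt)_A = 86.29; Σ(ρt)_B = 101.2007 (in km·g/cm³).
e = (30.8 − 37.13) − (86.29 − 101.2007) / 3.4 = −1.94 km.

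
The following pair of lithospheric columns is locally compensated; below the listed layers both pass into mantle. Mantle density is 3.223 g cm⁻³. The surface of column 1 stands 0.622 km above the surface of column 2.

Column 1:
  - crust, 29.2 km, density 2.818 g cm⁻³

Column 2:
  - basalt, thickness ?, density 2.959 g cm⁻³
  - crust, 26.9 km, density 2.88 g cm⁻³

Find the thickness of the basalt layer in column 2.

2.25 km

Take the compensation level at the base of the deeper column (depth z_c below the surface of column 1) and equate Σ ρ_i t_i down to z_c; mantle fills any gap and the z_c terms cancel.
Column 1: 29.2×2.818 + (z_c − 29.2)×3.223
Column 2: 0.622×0 + x×2.959 + 26.9×2.88 + (z_c − 0.622 − 26.9 − x)×3.223
The z_c×3.223 term appears on both sides and cancels. Collect the known terms of each column as K = Σ(ρt)_known − 3.223 × (depth of known layers): K_1 = 82.2856 − 3.223×29.2 = −11.826; K_2 = 77.472 − 3.223×(0.622 + 26.9) = −11.231406.
Balance: K_1 = K_2 − x×(3.223 − 2.959), so x = (K_2 − K_1)/(3.223 − 2.959) = 0.594594/0.264 = 2.25 km.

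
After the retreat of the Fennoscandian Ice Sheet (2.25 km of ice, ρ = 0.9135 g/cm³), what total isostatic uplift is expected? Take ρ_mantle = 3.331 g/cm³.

0.617 km

Removing the load lets mantle flow back in; uplift u satisfies ρ_ice t = ρ_m u.
u = t ρ_ice/ρ_m = 2.25 km × 0.9135/3.331 = 0.617 km.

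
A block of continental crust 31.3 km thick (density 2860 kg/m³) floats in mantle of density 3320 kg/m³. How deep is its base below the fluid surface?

27 km

Draft d = t ρ_obj/ρ_fluid = 31.3 km × 2860/3320 = 27 km.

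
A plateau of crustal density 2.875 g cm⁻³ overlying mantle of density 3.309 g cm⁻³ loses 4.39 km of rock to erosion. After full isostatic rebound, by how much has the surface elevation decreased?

Rebound u = e ρ_c/ρ_m = 4.39 km × 2.875/3.309 = 3.814 km.
Net surface drop = e − u = 4.39 km − 3.814 km = e (ρ_m − ρ_c)/ρ_m = 0.576 km.

0.576 km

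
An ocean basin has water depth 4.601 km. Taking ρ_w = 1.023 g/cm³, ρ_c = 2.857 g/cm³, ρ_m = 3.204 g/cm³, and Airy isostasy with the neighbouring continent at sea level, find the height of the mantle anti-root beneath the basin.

Isostatic balance requires: replacing crust with seawater at the top is compensated by replacing crust with mantle at the base: d (ρ_c − ρ_w) = a (ρ_m − ρ_c).
a = d (ρ_c − ρ_w)/(ρ_m − ρ_c) = 4.601 km × 1.834/0.347 = 24.3 km.

24.3 km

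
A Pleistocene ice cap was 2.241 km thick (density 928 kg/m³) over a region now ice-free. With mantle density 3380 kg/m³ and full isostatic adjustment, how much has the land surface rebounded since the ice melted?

Removing the load lets mantle flow back in; uplift u satisfies ρ_ice t = ρ_m u.
u = t ρ_ice/ρ_m = 2.241 km × 928/3380 = 0.615 km.

0.615 km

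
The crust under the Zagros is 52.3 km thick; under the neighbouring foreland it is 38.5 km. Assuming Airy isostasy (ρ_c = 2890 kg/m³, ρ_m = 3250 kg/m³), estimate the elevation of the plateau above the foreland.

Excess crust Δ = 52.3 km − 38.5 km = 13.8 km, split between elevation h and root r with h + r = Δ.
Airy balance ρ_c h = (ρ_m − ρ_c) r gives r = h ρ_c/(ρ_m − ρ_c), so h (1 + ρ_c/(ρ_m − ρ_c)) = Δ, i.e. h = Δ (ρ_m − ρ_c)/ρ_m.
h = 13.8 km × 360/3250 = 1.53 km.

1.53 km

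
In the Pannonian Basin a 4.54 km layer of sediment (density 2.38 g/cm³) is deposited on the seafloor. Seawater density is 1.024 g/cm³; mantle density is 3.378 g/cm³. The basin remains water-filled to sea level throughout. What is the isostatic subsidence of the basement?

Submarine loading: the sediment displaces seawater, and the subsidence is in turn flooded, so s (ρ_m − ρ_w) = t (ρ_sed − ρ_w).
s = 4.54 km × (2.38 − 1.024) / (3.378 − 1.024) = 2.62 km.

2.62 km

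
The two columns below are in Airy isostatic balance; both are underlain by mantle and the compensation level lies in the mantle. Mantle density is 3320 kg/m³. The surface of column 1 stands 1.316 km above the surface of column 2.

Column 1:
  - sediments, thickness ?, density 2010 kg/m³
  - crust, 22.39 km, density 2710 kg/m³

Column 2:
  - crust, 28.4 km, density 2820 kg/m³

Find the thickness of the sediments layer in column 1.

3.75 km

Take the compensation level at the base of the deeper column (depth z_c below the surface of column 1) and equate Σ ρ_i t_i down to z_c; mantle fills any gap and the z_c terms cancel.
Column 1: x×2010 + 22.39×2710 + (z_c − 22.39 − x)×3320
Column 2: 1.316×0 + 28.4×2820 + (z_c − 1.316 − 28.4)×3320
The z_c×3320 term appears on both sides and cancels. Collect the known terms of each column as K = Σ(ρt)_known − 3320 × (depth of known layers): K_1 = 60676.9 − 3320×22.39 = −13657.9; K_2 = 80088 − 3320×(1.316 + 28.4) = −18569.12.
Balance: K_1 − x×(3320 − 2010) = K_2, so x = (K_1 − K_2)/(3320 − 2010) = 4911.22/1310 = 3.75 km.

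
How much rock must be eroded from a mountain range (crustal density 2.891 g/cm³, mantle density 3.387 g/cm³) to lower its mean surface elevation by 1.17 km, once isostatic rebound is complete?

7.99 km

Net drop Δ = e − u = e − e ρ_c/ρ_m = e (ρ_m − ρ_c)/ρ_m.
e = Δ ρ_m/(ρ_m − ρ_c) = 1.17 km × 3.387/0.496 = 7.99 km.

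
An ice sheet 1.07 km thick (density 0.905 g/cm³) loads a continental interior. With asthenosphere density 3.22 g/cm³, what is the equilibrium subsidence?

Equating mass per unit area of the two columns: the ice load ρ_ice t is balanced by mantle displaced below, ρ_m s.
s = t ρ_ice / ρ_m = 1.07 km × 0.905/3.22 = 0.301 km.

0.301 km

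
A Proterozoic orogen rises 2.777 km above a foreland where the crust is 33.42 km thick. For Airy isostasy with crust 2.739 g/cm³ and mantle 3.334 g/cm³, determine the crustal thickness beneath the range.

Root depth r = h ρ_c / (ρ_m − ρ_c) = 2.777 km × 2.739 / 0.595 = 12.78 km.
Total thickness = T + h + r = 33.42 km + 2.777 km + 12.78 km = 49 km.

49 km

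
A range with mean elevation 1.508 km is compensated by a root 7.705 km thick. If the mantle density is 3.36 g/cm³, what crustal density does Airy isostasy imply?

2.81 g/cm³

ρ_c h = (ρ_m − ρ_c) r → ρ_c (h + r) = ρ_m r → ρ_c = ρ_m r / (h + r).
ρ_c = 3.36 × 7.705 km / (1.508 km + 7.705 km) = 2.81 g/cm³.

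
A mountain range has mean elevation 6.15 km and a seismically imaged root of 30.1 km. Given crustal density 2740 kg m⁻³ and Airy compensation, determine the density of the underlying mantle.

Airy balance: ρ_c h = (ρ_m − ρ_c) r → ρ_m = ρ_c (1 + h/r).
ρ_m = 2740 × (1 + 6.15 km/30.1 km) = 3300 kg m⁻³.

3300 kg m⁻³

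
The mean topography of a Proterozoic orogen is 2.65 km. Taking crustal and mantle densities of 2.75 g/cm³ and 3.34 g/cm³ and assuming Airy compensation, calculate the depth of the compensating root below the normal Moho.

12.4 km

For local isostatic compensation: the weight of the topography is balanced by the buoyancy of the root, ρ_c h = (ρ_m − ρ_c) r.
r = h · ρ_c / (ρ_m − ρ_c) = 2.65 km × 2.75 / (3.34 − 2.75) = 12.4 km.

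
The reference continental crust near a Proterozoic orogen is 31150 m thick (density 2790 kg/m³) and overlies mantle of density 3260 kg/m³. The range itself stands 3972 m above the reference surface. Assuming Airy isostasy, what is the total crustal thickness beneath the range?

58700 m

Root depth r = h ρ_c / (ρ_m − ρ_c) = 3972 m × 2790 / 470 = 23580 m.
Total thickness = T + h + r = 31150 m + 3972 m + 23580 m = 58700 m.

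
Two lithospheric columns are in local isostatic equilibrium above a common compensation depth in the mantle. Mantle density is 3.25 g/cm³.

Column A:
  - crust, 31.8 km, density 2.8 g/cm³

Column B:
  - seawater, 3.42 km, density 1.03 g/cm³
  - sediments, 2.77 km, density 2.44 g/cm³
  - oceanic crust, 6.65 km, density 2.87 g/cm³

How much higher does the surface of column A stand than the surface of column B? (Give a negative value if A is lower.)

0.599 km

For any compensation level in the mantle, the mantle terms cancel and isostasy reduces to e = (Σt_A − Σt_B) − (Σ(ρt)_A − Σ(ρt)_B) / ρ_m.
Σt_A = 31.8 km; Σt_B = 12.84 km; Σ(ρt)_A = 89.04; Σ(ρt)_B = 29.3669 (in km·g/cm³).
e = (31.8 − 12.84) − (89.04 − 29.3669) / 3.25 = 0.599 km.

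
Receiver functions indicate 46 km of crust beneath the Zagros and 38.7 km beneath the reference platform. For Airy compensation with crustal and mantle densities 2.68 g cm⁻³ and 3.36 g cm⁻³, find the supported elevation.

Excess crust Δ = 46 km − 38.7 km = 7.3 km, split between elevation h and root r with h + r = Δ.
Airy balance ρ_c h = (ρ_m − ρ_c) r gives r = h ρ_c/(ρ_m − ρ_c), so h (1 + ρ_c/(ρ_m − ρ_c)) = Δ, i.e. h = Δ (ρ_m − ρ_c)/ρ_m.
h = 7.3 km × 0.68/3.36 = 1.48 km.

1.48 km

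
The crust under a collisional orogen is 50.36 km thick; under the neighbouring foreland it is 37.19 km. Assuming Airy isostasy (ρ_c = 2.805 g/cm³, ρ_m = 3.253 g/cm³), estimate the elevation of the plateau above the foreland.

1.81 km

Excess crust Δ = 50.36 km − 37.19 km = 13.17 km, split between elevation h and root r with h + r = Δ.
Airy balance ρ_c h = (ρ_m − ρ_c) r gives r = h ρ_c/(ρ_m − ρ_c), so h (1 + ρ_c/(ρ_m − ρ_c)) = Δ, i.e. h = Δ (ρ_m − ρ_c)/ρ_m.
h = 13.17 km × 0.448/3.253 = 1.81 km.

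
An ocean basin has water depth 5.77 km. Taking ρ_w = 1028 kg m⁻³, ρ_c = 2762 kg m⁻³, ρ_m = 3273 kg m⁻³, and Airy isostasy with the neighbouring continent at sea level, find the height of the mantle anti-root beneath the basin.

For local isostatic compensation: replacing crust with seawater at the top is compensated by replacing crust with mantle at the base: d (ρ_c − ρ_w) = a (ρ_m − ρ_c).
a = d (ρ_c − ρ_w)/(ρ_m − ρ_c) = 5.77 km × 1734/511 = 19.6 km.

19.6 km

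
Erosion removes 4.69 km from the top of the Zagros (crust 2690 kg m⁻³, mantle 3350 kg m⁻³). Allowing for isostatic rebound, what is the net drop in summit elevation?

0.924 km

Rebound u = e ρ_c/ρ_m = 4.69 km × 2690/3350 = 3.766 km.
Net surface drop = e − u = 4.69 km − 3.766 km = e (ρ_m − ρ_c)/ρ_m = 0.924 km.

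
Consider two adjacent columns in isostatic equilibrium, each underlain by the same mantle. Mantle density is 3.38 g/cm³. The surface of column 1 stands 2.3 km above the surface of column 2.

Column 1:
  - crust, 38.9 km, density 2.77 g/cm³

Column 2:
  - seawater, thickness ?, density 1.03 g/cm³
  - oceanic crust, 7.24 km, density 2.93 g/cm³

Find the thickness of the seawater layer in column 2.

Take the compensation level at the base of the deeper column (depth z_c below the surface of column 1) and equate Σ ρ_i t_i down to z_c; mantle fills any gap and the z_c terms cancel.
Column 1: 38.9×2.77 + (z_c − 38.9)×3.38
Column 2: 2.3×0 + x×1.03 + 7.24×2.93 + (z_c − 2.3 − 7.24 − x)×3.38
The z_c×3.38 term appears on both sides and cancels. Collect the known terms of each column as K = Σ(ρt)_known − 3.38 × (depth of known layers): K_1 = 107.753 − 3.38×38.9 = −23.729; K_2 = 21.2132 − 3.38×(2.3 + 7.24) = −11.032.
Balance: K_1 = K_2 − x×(3.38 − 1.03), so x = (K_2 − K_1)/(3.38 − 1.03) = 12.697/2.35 = 5.4 km.

5.4 km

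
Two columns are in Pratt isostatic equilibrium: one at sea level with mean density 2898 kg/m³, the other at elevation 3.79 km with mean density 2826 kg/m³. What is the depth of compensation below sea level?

149 km

ρ_ref D = ρ (D + h) → D (ρ_ref − ρ) = ρ h.
D = ρ h/(ρ_ref − ρ) = 2826 × 3.79 km/(2898 − 2826) = 149 km.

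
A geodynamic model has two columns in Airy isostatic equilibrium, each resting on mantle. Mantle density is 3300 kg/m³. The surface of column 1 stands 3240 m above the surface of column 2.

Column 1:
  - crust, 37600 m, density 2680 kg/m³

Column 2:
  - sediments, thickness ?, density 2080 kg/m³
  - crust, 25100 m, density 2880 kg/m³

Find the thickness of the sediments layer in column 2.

Take the compensation level at the base of the deeper column (depth z_c below the surface of column 1) and equate Σ ρ_i t_i down to z_c; mantle fills any gap and the z_c terms cancel.
Column 1: 37600×2680 + (z_c − 37600)×3300
Column 2: 3240×0 + x×2080 + 25100×2880 + (z_c − 3240 − 25100 − x)×3300
The z_c×3300 term appears on both sides and cancels. Collect the known terms of each column as K = Σ(ρt)_known − 3300 × (depth of known layers): K_1 = 100768000 − 3300×37600 = −23312000; K_2 = 72288000 − 3300×(3240 + 25100) = −21234000.
Balance: K_1 = K_2 − x×(3300 − 2080), so x = (K_2 − K_1)/(3300 − 2080) = 2078000/1220 = 1700 m.

1700 m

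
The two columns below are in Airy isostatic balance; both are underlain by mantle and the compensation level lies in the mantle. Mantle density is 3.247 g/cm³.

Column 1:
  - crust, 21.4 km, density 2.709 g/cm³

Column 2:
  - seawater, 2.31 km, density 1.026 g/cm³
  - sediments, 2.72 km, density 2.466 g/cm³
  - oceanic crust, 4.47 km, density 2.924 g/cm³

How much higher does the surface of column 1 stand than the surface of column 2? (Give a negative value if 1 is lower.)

0.867 km

For any compensation level in the mantle, the mantle terms cancel and isostasy reduces to e = (Σt_1 − Σt_2) − (Σ(ρt)_1 − Σ(ρt)_2) / ρ_m.
Σt_1 = 21.4 km; Σt_2 = 9.5 km; Σ(ρt)_1 = 57.9726; Σ(ρt)_2 = 22.14786 (in km·g/cm³).
e = (21.4 − 9.5) − (57.9726 − 22.14786) / 3.247 = 0.867 km.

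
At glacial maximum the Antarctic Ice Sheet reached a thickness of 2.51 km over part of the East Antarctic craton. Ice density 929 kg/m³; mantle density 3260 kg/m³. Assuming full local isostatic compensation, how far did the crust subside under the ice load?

Isostatic balance requires: the ice load ρ_ice t is balanced by mantle displaced below, ρ_m s.
s = t ρ_ice / ρ_m = 2.51 km × 929/3260 = 0.715 km.

0.715 km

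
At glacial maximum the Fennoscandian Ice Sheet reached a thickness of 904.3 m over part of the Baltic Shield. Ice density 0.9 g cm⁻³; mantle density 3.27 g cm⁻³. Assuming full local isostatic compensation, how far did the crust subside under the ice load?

In Airy isostatic equilibrium: the ice load ρ_ice t is balanced by mantle displaced below, ρ_m s.
s = t ρ_ice / ρ_m = 904.3 m × 0.9/3.27 = 249 m.

249 m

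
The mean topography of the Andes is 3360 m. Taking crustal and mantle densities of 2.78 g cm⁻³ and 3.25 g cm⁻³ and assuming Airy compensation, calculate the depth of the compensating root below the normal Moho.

For local isostatic compensation: the weight of the topography is balanced by the buoyancy of the root, ρ_c h = (ρ_m − ρ_c) r.
r = h · ρ_c / (ρ_m − ρ_c) = 3360 m × 2.78 / (3.25 − 2.78) = 19900 m.

19900 m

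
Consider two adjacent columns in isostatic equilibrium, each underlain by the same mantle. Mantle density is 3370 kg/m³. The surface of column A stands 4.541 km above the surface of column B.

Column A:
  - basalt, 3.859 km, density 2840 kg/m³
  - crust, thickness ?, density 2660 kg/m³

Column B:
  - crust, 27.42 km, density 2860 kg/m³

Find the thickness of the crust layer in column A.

Take the compensation level at the base of the deeper column (depth z_c below the surface of column A) and equate Σ ρ_i t_i down to z_c; mantle fills any gap and the z_c terms cancel.
Column A: 3.859×2840 + x×2660 + (z_c − 3.859 − x)×3370
Column B: 4.541×0 + 27.42×2860 + (z_c − 4.541 − 27.42)×3370
The z_c×3370 term appears on both sides and cancels. Collect the known terms of each column as K = Σ(ρt)_known − 3370 × (depth of known layers): K_A = 10959.56 − 3370×3.859 = −2045.27; K_B = 78421.2 − 3370×(4.541 + 27.42) = −29287.37.
Balance: K_A − x×(3370 − 2660) = K_B, so x = (K_A − K_B)/(3370 − 2660) = 27242.1/710 = 38.4 km.

38.4 km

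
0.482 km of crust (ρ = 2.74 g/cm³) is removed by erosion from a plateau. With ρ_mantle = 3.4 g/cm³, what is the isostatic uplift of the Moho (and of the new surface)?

Unloading: uplift u = e ρ_c/ρ_m = 0.482 km × 2.74/3.4 = 0.388 km.

0.388 km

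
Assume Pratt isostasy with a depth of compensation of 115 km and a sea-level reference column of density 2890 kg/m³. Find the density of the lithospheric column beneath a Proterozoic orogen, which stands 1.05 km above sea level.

2860 kg/m³

Pratt balance: ρ_ref D = ρ (D + h).
ρ = ρ_ref D/(D + h) = 2890 × 115 km/(115 km + 1.05 km) = 2860 kg/m³.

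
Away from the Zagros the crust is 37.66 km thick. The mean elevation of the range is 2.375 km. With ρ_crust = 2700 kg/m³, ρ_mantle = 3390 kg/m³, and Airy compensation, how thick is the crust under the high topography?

49.3 km

Root depth r = h ρ_c / (ρ_m − ρ_c) = 2.375 km × 2700 / 690 = 9.293 km.
Total thickness = T + h + r = 37.66 km + 2.375 km + 9.293 km = 49.3 km.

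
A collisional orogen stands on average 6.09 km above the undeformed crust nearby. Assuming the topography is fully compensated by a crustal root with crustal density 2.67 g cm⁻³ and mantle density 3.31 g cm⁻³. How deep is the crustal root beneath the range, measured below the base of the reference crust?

By Archimedes' principle applied to the lithosphere: the weight of the topography is balanced by the buoyancy of the root, ρ_c h = (ρ_m − ρ_c) r.
r = h · ρ_c / (ρ_m − ρ_c) = 6.09 km × 2.67 / (3.31 − 2.67) = 25.4 km.

25.4 km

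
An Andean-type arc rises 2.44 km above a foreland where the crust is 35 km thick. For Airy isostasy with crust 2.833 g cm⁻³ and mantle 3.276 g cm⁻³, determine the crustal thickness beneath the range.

53 km

Root depth r = h ρ_c / (ρ_m − ρ_c) = 2.44 km × 2.833 / 0.443 = 15.6 km.
Total thickness = T + h + r = 35 km + 2.44 km + 15.6 km = 53 km.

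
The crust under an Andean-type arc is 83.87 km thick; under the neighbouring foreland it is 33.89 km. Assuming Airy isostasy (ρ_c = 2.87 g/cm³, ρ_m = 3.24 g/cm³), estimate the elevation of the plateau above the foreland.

5.71 km

Excess crust Δ = 83.87 km − 33.89 km = 49.98 km, split between elevation h and root r with h + r = Δ.
Airy balance ρ_c h = (ρ_m − ρ_c) r gives r = h ρ_c/(ρ_m − ρ_c), so h (1 + ρ_c/(ρ_m − ρ_c)) = Δ, i.e. h = Δ (ρ_m − ρ_c)/ρ_m.
h = 49.98 km × 0.37/3.24 = 5.71 km.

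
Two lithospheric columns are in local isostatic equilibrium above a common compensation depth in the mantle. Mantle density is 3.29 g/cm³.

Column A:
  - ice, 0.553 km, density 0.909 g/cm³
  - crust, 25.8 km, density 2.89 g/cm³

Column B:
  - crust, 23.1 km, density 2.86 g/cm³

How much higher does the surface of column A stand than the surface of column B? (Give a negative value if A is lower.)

0.518 km

For any compensation level in the mantle, the mantle terms cancel and isostasy reduces to e = (Σt_A − Σt_B) − (Σ(ρt)_A − Σ(ρt)_B) / ρ_m.
Σt_A = 26.353 km; Σt_B = 23.1 km; Σ(ρt)_A = 75.064677; Σ(ρt)_B = 66.066 (in km·g/cm³).
e = (26.353 − 23.1) − (75.064677 − 66.066) / 3.29 = 0.518 km.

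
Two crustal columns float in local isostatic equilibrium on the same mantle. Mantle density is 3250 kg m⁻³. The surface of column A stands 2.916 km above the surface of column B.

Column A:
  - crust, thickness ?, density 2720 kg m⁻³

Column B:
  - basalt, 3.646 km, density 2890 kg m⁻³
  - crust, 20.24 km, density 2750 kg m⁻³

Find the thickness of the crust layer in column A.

39.5 km

Take the compensation level at the base of the deeper column (depth z_c below the surface of column A) and equate Σ ρ_i t_i down to z_c; mantle fills any gap and the z_c terms cancel.
Column A: x×2720 + (z_c − 0 − x)×3250
Column B: 2.916×0 + 3.646×2890 + 20.24×2750 + (z_c − 2.916 − 23.886)×3250
The z_c×3250 term appears on both sides and cancels. Collect the known terms of each column as K = Σ(ρt)_known − 3250 × (depth of known layers): K_A = 0 − 3250×0 = 0; K_B = 66196.94 − 3250×(2.916 + 23.886) = −20909.56.
Balance: K_A − x×(3250 − 2720) = K_B, so x = (K_A − K_B)/(3250 − 2720) = 20909.6/530 = 39.5 km.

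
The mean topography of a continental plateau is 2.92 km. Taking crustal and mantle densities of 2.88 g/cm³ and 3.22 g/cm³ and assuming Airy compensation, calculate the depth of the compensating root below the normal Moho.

24.7 km

In Airy isostatic equilibrium: the weight of the topography is balanced by the buoyancy of the root, ρ_c h = (ρ_m − ρ_c) r.
r = h · ρ_c / (ρ_m − ρ_c) = 2.92 km × 2.88 / (3.22 − 2.88) = 24.7 km.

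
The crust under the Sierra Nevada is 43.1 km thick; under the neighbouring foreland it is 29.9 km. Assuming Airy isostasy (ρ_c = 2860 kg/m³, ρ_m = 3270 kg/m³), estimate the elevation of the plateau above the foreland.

1.66 km

Excess crust Δ = 43.1 km − 29.9 km = 13.2 km, split between elevation h and root r with h + r = Δ.
Airy balance ρ_c h = (ρ_m − ρ_c) r gives r = h ρ_c/(ρ_m − ρ_c), so h (1 + ρ_c/(ρ_m − ρ_c)) = Δ, i.e. h = Δ (ρ_m − ρ_c)/ρ_m.
h = 13.2 km × 410/3270 = 1.66 km.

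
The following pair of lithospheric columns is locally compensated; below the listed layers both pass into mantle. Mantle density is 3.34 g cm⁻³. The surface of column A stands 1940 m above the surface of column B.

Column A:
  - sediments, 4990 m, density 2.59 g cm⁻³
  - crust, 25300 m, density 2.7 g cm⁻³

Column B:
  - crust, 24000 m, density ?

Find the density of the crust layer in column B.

2.78 g cm⁻³

Take the compensation level at the base of the deeper column (depth z_c below the surface of column A) and equate Σ ρ_i t_i down to z_c; mantle fills any gap and the z_c terms cancel.
Column A: 4990×2.59 + 25300×2.7 + (z_c − 30290)×3.34
Column B: 1940×0 + 24000×ρ + (z_c − 1940 − 24000)×3.34
The z_c×3.34 term appears on both sides and cancels. Collect the known terms of each column as K = Σ(ρt)_known − 3.34 × (depth of known layers): K_A = 81234.1 − 3.34×30290 = −19934.5; K_B = 0 − 3.34×(1940 + 24000) = −86639.6.
Balance: K_A = K_B + 24000×ρ, so ρ = (K_A − K_B)/24000 = 66705.1/24000 = 2.78 g cm⁻³.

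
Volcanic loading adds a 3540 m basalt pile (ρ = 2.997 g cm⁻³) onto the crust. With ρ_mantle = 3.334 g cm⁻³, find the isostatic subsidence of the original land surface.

Subaerial loading: s = t ρ_load / ρ_m.
s = 3540 m × 2.997/3.334 = 3180 m.

3180 m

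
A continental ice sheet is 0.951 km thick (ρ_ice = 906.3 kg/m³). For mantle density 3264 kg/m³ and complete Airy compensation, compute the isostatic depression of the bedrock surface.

0.264 km

Balancing pressure at the compensation depth: the ice load ρ_ice t is balanced by mantle displaced below, ρ_m s.
s = t ρ_ice / ρ_m = 0.951 km × 906.3/3264 = 0.264 km.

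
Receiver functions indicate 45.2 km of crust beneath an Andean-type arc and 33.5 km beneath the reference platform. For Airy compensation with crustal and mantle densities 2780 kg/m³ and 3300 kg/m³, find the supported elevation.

Excess crust Δ = 45.2 km − 33.5 km = 11.7 km, split between elevation h and root r with h + r = Δ.
Airy balance ρ_c h = (ρ_m − ρ_c) r gives r = h ρ_c/(ρ_m − ρ_c), so h (1 + ρ_c/(ρ_m − ρ_c)) = Δ, i.e. h = Δ (ρ_m − ρ_c)/ρ_m.
h = 11.7 km × 520/3300 = 1.84 km.

1.84 km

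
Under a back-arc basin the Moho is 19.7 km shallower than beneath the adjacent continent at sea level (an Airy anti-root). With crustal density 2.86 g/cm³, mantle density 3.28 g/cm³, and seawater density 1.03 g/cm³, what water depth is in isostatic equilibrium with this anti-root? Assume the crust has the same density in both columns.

4.52 km

Replacing a thickness d of crust by seawater at the top must be balanced by replacing crust with mantle at the base: d (ρ_c − ρ_w) = a (ρ_m − ρ_c).
d = a (ρ_m − ρ_c)/(ρ_c − ρ_w) = 19.7 km × 0.42/1.83 = 4.52 km.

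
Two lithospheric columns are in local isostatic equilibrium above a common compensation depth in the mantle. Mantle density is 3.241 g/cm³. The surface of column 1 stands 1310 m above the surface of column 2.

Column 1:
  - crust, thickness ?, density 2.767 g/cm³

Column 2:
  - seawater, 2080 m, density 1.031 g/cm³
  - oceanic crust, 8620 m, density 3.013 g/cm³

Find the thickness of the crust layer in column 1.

22800 m

Take the compensation level at the base of the deeper column (depth z_c below the surface of column 1) and equate Σ ρ_i t_i down to z_c; mantle fills any gap and the z_c terms cancel.
Column 1: x×2.767 + (z_c − 0 − x)×3.241
Column 2: 1310×0 + 2080×1.031 + 8620×3.013 + (z_c − 1310 − 10700)×3.241
The z_c×3.241 term appears on both sides and cancels. Collect the known terms of each column as K = Σ(ρt)_known − 3.241 × (depth of known layers): K_1 = 0 − 3.241×0 = 0; K_2 = 28116.54 − 3.241×(1310 + 10700) = −10807.87.
Balance: K_1 − x×(3.241 − 2.767) = K_2, so x = (K_1 − K_2)/(3.241 − 2.767) = 10807.9/0.474 = 22800 m.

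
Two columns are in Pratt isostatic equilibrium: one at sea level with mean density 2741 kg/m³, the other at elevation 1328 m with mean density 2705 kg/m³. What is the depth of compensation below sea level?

ρ_ref D = ρ (D + h) → D (ρ_ref − ρ) = ρ h.
D = ρ h/(ρ_ref − ρ) = 2705 × 1328 m/(2741 − 2705) = 99800 m.

99800 m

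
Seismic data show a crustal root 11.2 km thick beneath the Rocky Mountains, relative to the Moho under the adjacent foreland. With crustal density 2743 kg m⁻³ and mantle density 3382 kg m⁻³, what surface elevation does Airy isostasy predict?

2.61 km

Isostatic balance requires: ρ_c h = (ρ_m − ρ_c) r.
h = r (ρ_m − ρ_c) / ρ_c = 11.2 km × (3382 − 2743) / 2743 = 2.61 km.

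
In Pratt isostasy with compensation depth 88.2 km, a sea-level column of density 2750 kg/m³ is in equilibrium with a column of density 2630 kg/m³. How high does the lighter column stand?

4.02 km

ρ_ref D = ρ (D + h) → h = D (ρ_ref − ρ)/ρ.
h = 88.2 km × (2750 − 2630)/2630 = 4.02 km.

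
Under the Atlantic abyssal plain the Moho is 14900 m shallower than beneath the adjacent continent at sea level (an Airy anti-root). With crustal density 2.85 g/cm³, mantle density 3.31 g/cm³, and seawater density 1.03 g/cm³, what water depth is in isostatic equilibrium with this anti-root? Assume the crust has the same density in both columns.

3770 m

Replacing a thickness d of crust by seawater at the top must be balanced by replacing crust with mantle at the base: d (ρ_c − ρ_w) = a (ρ_m − ρ_c).
d = a (ρ_m − ρ_c)/(ρ_c − ρ_w) = 14900 m × 0.46/1.82 = 3770 m.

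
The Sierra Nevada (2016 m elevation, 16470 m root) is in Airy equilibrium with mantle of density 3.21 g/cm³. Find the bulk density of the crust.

2.86 g/cm³

ρ_c h = (ρ_m − ρ_c) r → ρ_c (h + r) = ρ_m r → ρ_c = ρ_m r / (h + r).
ρ_c = 3.21 × 16470 m / (2016 m + 16470 m) = 2.86 g/cm³.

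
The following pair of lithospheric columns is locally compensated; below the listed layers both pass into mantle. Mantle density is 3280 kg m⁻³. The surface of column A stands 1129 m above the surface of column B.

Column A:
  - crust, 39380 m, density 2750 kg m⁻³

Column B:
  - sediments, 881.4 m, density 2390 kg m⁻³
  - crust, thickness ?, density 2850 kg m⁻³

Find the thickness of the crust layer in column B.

Take the compensation level at the base of the deeper column (depth z_c below the surface of column A) and equate Σ ρ_i t_i down to z_c; mantle fills any gap and the z_c terms cancel.
Column A: 39380×2750 + (z_c − 39380)×3280
Column B: 1129×0 + 881.4×2390 + x×2850 + (z_c − 1129 − 881.4 − x)×3280
The z_c×3280 term appears on both sides and cancels. Collect the known terms of each column as K = Σ(ρt)_known − 3280 × (depth of known layers): K_A = 108295000 − 3280×39380 = −20871400; K_B = 2106546 − 3280×(1129 + 881.4) = −4487566.
Balance: K_A = K_B − x×(3280 − 2850), so x = (K_B − K_A)/(3280 − 2850) = 16383800/430 = 38100 m.

38100 m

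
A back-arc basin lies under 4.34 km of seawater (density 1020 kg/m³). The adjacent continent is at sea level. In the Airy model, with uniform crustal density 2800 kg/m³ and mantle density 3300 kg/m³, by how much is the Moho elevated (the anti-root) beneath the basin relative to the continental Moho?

15.5 km

In Airy isostatic equilibrium: replacing crust with seawater at the top is compensated by replacing crust with mantle at the base: d (ρ_c − ρ_w) = a (ρ_m − ρ_c).
a = d (ρ_c − ρ_w)/(ρ_m − ρ_c) = 4.34 km × 1780/500 = 15.5 km.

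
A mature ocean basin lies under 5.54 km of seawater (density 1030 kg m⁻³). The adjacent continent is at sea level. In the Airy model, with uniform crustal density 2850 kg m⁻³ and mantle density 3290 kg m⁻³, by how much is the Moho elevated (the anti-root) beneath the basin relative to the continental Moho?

Balancing pressure at the compensation depth: replacing crust with seawater at the top is compensated by replacing crust with mantle at the base: d (ρ_c − ρ_w) = a (ρ_m − ρ_c).
a = d (ρ_c − ρ_w)/(ρ_m − ρ_c) = 5.54 km × 1820/440 = 22.9 km.

22.9 km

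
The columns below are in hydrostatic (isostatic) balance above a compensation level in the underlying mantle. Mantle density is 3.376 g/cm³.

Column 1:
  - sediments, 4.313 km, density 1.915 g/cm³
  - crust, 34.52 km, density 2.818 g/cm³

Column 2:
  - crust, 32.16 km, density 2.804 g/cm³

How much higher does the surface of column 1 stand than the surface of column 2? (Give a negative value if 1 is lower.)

2.12 km

For any compensation level in the mantle, the mantle terms cancel and isostasy reduces to e = (Σt_1 − Σt_2) − (Σ(ρt)_1 − Σ(ρt)_2) / ρ_m.
Σt_1 = 38.833 km; Σt_2 = 32.16 km; Σ(ρt)_1 = 105.536755; Σ(ρt)_2 = 90.17664 (in km·g/cm³).
e = (38.833 − 32.16) − (105.536755 − 90.17664) / 3.376 = 2.12 km.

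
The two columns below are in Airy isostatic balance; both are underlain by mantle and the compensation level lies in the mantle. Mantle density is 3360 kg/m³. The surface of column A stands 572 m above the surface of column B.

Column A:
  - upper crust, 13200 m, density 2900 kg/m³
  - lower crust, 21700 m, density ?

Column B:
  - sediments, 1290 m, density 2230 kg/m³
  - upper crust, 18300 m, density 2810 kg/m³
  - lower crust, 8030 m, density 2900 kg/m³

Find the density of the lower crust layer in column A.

Take the compensation level at the base of the deeper column (depth z_c below the surface of column A) and equate Σ ρ_i t_i down to z_c; mantle fills any gap and the z_c terms cancel.
Column A: 13200×2900 + 21700×ρ + (z_c − 34900)×3360
Column B: 572×0 + 1290×2230 + 18300×2810 + 8030×2900 + (z_c − 572 − 27620)×3360
The z_c×3360 term appears on both sides and cancels. Collect the known terms of each column as K = Σ(ρt)_known − 3360 × (depth of known layers): K_A = 38280000 − 3360×34900 = −78984000; K_B = 77586700 − 3360×(572 + 27620) = −17138420.
Balance: K_A + 21700×ρ = K_B, so ρ = (K_B − K_A)/21700 = 61845600/21700 = 2850 kg/m³.

2850 kg/m³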